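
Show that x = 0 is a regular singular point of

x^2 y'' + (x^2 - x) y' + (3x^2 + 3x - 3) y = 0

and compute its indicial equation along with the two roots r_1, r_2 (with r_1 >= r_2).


Divide by x^2 to reach normal form y'' + P_1(x) y' + P_2(x) y = 0 with P_1(x) = 1 - 1/x and P_2(x) = 3 + 3/x - 3/x^2.
x = 0 is a singular point because the y'-coefficient 1 - 1/x has a pole at x = 0 and the y-coefficient 3 + 3/x - 3/x^2 has a pole at x = 0.
It is a regular singular point because x P_1(x) = p(x) = x - 1 and x^2 P_2(x) = q(x) = 3x^2 + 3x - 3 are polynomials, hence analytic at x = 0.
p(0) = -1,  q(0) = -3.
Indicial equation: r(r-1) + p(0) r + q(0) = 0, i.e. r^2 + (p(0) - 1) r + q(0) = 0, i.e. r^2 - 2 r - 3 = 0.
Discriminant: (-2)^2 - 4(-3) = 16, so r = (2 ± 4)/2.
Solving: r_1 = 3, r_2 = -1.

indicial: r^2 - 2 r - 3 = 0; roots r_1 = 3, r_2 = -1


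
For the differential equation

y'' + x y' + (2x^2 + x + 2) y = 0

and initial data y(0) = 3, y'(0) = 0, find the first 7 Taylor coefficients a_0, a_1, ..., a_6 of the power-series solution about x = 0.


Ansatz: y(x) = sum_{n>=0} a_n x^n, so y'(x) = sum_{n>=1} n a_n x^(n-1) and y''(x) = sum_{n>=2} n(n-1) a_n x^(n-2).
Substitute into P(x) y'' + Q(x) y' + R(x) y = 0 with P(x) = 1, Q(x) = x, R(x) = 2x^2 + x + 2, and match powers of x.
Initial conditions: a_0 = 3, a_1 = 0.
Setting the coefficient of each power of x to zero and solving order by order (substituting the coefficients already found):
  x^0: 2 a_2 + 2 a_0 = 0  ->  2 a_2 = -2 a_0 = -6  ->  a_2 = -3
  x^1: 6 a_3 + 3 a_1 + a_0 = 0  ->  6 a_3 = -3 a_1 - a_0 = -3  ->  a_3 = -1/2
  x^2: 12 a_4 + 4 a_2 + a_1 + 2 a_0 = 0  ->  12 a_4 = -4 a_2 - a_1 - 2 a_0 = 6  ->  a_4 = 1/2
  x^3: 20 a_5 + 5 a_3 + a_2 + 2 a_1 = 0  ->  20 a_5 = -5 a_3 - a_2 - 2 a_1 = 11/2  ->  a_5 = 11/40
  x^4: 30 a_6 + 6 a_4 + a_3 + 2 a_2 = 0  ->  30 a_6 = -6 a_4 - a_3 - 2 a_2 = 7/2  ->  a_6 = 7/60
Truncated series: y(x) = 3 - 3 x^2 - (1/2) x^3 + (1/2) x^4 + (11/40) x^5 + (7/60) x^6 + O(x^7).

a_0 = 3; a_1 = 0; a_2 = -3; a_3 = -1/2; a_4 = 1/2; a_5 = 11/40; a_6 = 7/60


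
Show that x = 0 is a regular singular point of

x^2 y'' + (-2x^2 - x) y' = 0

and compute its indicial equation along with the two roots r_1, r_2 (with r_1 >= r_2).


Divide by x^2 to reach normal form y'' + P_1(x) y' + P_2(x) y = 0 with P_1(x) = -2 - 1/x and P_2(x) = 0.
x = 0 is a singular point because the y'-coefficient -2 - 1/x has a pole at x = 0.
It is a regular singular point because x P_1(x) = p(x) = -2x - 1 and x^2 P_2(x) = q(x) = 0 are polynomials, hence analytic at x = 0.
p(0) = -1,  q(0) = 0.
Indicial equation: r(r-1) + p(0) r + q(0) = 0, i.e. r^2 + (p(0) - 1) r + q(0) = 0, i.e. r^2 - 2 r = 0.
Discriminant: (-2)^2 - 4(0) = 4, so r = (2 ± 2)/2.
Solving: r_1 = 2, r_2 = 0.

indicial: r^2 - 2 r = 0; roots r_1 = 2, r_2 = 0


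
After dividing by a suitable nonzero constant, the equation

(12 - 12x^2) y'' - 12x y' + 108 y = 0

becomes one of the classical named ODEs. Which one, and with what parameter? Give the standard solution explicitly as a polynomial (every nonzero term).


All three coefficients share the factor 12; dividing through by 12 gives  (1 - x^2) y'' - x y' + 9 y = 0.
This matches the Chebyshev equation (1 - x^2) y'' - x y' + n^2 y = 0 (note the -x y' term, not -2x y') with n^2 = 9, so n = 3; the polynomial solution is T_3(x).
With y = sum_k a_k x^k, matching x^k gives (k+2)(k+1) a_{k+2} = (k^2 - n^2) a_k = (k - 3)(k + 3) a_k. The right side vanishes at k = 3, so the series with the parity of 3 terminates at degree 3.
Standard normalization: leading coefficient of T_n is 2^(n-1), so a_3 = 2^2 = 4. Work downward with a_k = (k+1)(k+2) a_{k+2} / ((k - 3)(k + 3)):
  a_1 = (2)(3)(4) / ((1 - 3)(1 + 3)) = 24/(-8) = -3
Hence T_3(x) = 4 x^3 - 3 x.

T_3(x); series = 4 x^3 - 3 x


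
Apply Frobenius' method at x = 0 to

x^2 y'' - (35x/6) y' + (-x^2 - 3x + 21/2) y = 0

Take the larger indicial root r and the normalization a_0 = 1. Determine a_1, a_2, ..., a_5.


Write in Frobenius form y'' + (p(x)/x) y' + (q(x)/x^2) y = 0:
  p(x) = -35/6,  q(x) = -x^2 - 3x + 21/2.
Indicial equation: r(r-1) + (-35/6) r + (21/2) = 0 -> roots r_1 = 9/2, r_2 = 7/3.
Take r = r_1 = 9/2. Let y(x) = x^r sum_{n>=0} a_n x^n with a_0 = 1.
Substitute y = x^r sum a_n x^n and match x^{r+n}. The recurrence is
  D(n) a_n - 3 a_{n-1} - 1 a_{n-2} = 0,  where D(n) = (r+n)(r+n-1) + (-35/6)(r+n) + (21/2).
  a_n = [3 a_{n-1} + 1 a_{n-2}] / D(n).
Since the indicial polynomial factors as (r - r_1)(r - r_2), D(n) = (r_1 + n - r_1)(r_1 + n - r_2) = n(n + 13/6).
Evaluating step by step (a_0 = 1):
  n = 1: D(1) = 1(1 + 13/6) = 19/6; numerator = 3(1) = 3; a_1 = (3)/(19/6) = 18/19
  n = 2: D(2) = 2(2 + 13/6) = 25/3; numerator = 3(18/19) + 1(1) = 73/19; a_2 = (73/19)/(25/3) = 219/475
  n = 3: D(3) = 3(3 + 13/6) = 31/2; numerator = 3(219/475) + 1(18/19) = 1107/475; a_3 = (1107/475)/(31/2) = 2214/14725
  n = 4: D(4) = 4(4 + 13/6) = 74/3; numerator = 3(2214/14725) + 1(219/475) = 13431/14725; a_4 = (13431/14725)/(74/3) = 1089/29450
  n = 5: D(5) = 5(5 + 13/6) = 215/6; numerator = 3(1089/29450) + 1(2214/14725) = 81/310; a_5 = (81/310)/(215/6) = 243/33325

r = 9/2; a_0 = 1; a_1 = 18/19; a_2 = 219/475; a_3 = 2214/14725; a_4 = 1089/29450; a_5 = 243/33325


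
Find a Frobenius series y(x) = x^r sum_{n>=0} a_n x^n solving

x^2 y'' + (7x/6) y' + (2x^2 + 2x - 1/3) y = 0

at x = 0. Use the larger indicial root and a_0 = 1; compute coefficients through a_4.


Write in Frobenius form y'' + (p(x)/x) y' + (q(x)/x^2) y = 0:
  p(x) = 7/6,  q(x) = 2x^2 + 2x - 1/3.
Indicial equation: r(r-1) + (7/6) r + (-1/3) = 0 -> roots r_1 = 1/2, r_2 = -2/3.
Take r = r_1 = 1/2. Let y(x) = x^r sum_{n>=0} a_n x^n with a_0 = 1.
Substitute y = x^r sum a_n x^n and match x^{r+n}. The recurrence is
  D(n) a_n + 2 a_{n-1} + 2 a_{n-2} = 0,  where D(n) = (r+n)(r+n-1) + (7/6)(r+n) + (-1/3).
  a_n = [-2 a_{n-1} - 2 a_{n-2}] / D(n).
Since the indicial polynomial factors as (r - r_1)(r - r_2), D(n) = (r_1 + n - r_1)(r_1 + n - r_2) = n(n + 7/6).
Evaluating step by step (a_0 = 1):
  n = 1: D(1) = 1(1 + 7/6) = 13/6; numerator = -2(1) = -2; a_1 = (-2)/(13/6) = -12/13
  n = 2: D(2) = 2(2 + 7/6) = 19/3; numerator = -2(-12/13) - 2(1) = -2/13; a_2 = (-2/13)/(19/3) = -6/247
  n = 3: D(3) = 3(3 + 7/6) = 25/2; numerator = -2(-6/247) - 2(-12/13) = 36/19; a_3 = (36/19)/(25/2) = 72/475
  n = 4: D(4) = 4(4 + 7/6) = 62/3; numerator = -2(72/475) - 2(-6/247) = -1572/6175; a_4 = (-1572/6175)/(62/3) = -2358/191425

r = 1/2; a_0 = 1; a_1 = -12/13; a_2 = -6/247; a_3 = 72/475; a_4 = -2358/191425


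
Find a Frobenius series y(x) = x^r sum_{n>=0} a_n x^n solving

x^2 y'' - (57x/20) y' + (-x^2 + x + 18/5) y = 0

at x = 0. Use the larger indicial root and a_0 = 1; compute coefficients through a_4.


Write in Frobenius form y'' + (p(x)/x) y' + (q(x)/x^2) y = 0:
  p(x) = -57/20,  q(x) = -x^2 + x + 18/5.
Indicial equation: r(r-1) + (-57/20) r + (18/5) = 0 -> roots r_1 = 9/4, r_2 = 8/5.
Take r = r_1 = 9/4. Let y(x) = x^r sum_{n>=0} a_n x^n with a_0 = 1.
Substitute y = x^r sum a_n x^n and match x^{r+n}. The recurrence is
  D(n) a_n + 1 a_{n-1} - 1 a_{n-2} = 0,  where D(n) = (r+n)(r+n-1) + (-57/20)(r+n) + (18/5).
  a_n = [-1 a_{n-1} + 1 a_{n-2}] / D(n).
Since the indicial polynomial factors as (r - r_1)(r - r_2), D(n) = (r_1 + n - r_1)(r_1 + n - r_2) = n(n + 13/20).
Evaluating step by step (a_0 = 1):
  n = 1: D(1) = 1(1 + 13/20) = 33/20; numerator = -1(1) = -1; a_1 = (-1)/(33/20) = -20/33
  n = 2: D(2) = 2(2 + 13/20) = 53/10; numerator = -1(-20/33) + 1(1) = 53/33; a_2 = (53/33)/(53/10) = 10/33
  n = 3: D(3) = 3(3 + 13/20) = 219/20; numerator = -1(10/33) + 1(-20/33) = -10/11; a_3 = (-10/11)/(219/20) = -200/2409
  n = 4: D(4) = 4(4 + 13/20) = 93/5; numerator = -1(-200/2409) + 1(10/33) = 310/803; a_4 = (310/803)/(93/5) = 50/2409

r = 9/4; a_0 = 1; a_1 = -20/33; a_2 = 10/33; a_3 = -200/2409; a_4 = 50/2409


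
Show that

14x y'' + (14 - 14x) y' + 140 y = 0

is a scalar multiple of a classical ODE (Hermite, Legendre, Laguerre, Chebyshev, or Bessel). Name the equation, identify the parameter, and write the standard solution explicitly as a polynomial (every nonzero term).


All three coefficients share the factor 14; dividing through by 14 gives  x y'' + (1 - x) y' + 10 y = 0.
This matches the Laguerre equation x y'' + (1 - x) y' + n y = 0 with n = 10; the polynomial solution is L_10(x).
With y = sum_k a_k x^k, matching x^k gives (k+1)k a_{k+1} + (k+1) a_{k+1} - k a_k + n a_k = 0, i.e. (k+1)^2 a_{k+1} = (k - n) a_k = (k - 10) a_k. The right side vanishes at k = 10, so the series terminates at degree 10.
Standard normalization L_n(0) = 1 gives a_0 = 1. Work upward with a_{k+1} = (k - 10) a_k / (k+1)^2:
  a_1 = (0 - 10)(1) / 1^2 = -10/1 = -10
  a_2 = (1 - 10)(-10) / 2^2 = 90/4 = 45/2
  a_3 = (2 - 10)(45/2) / 3^2 = -180/9 = -20
  a_4 = (3 - 10)(-20) / 4^2 = 140/16 = 35/4
  a_5 = (4 - 10)(35/4) / 5^2 = (-105/2)/25 = -21/10
  a_6 = (5 - 10)(-21/10) / 6^2 = (21/2)/36 = 7/24
  a_7 = (6 - 10)(7/24) / 7^2 = (-7/6)/49 = -1/42
  a_8 = (7 - 10)(-1/42) / 8^2 = (1/14)/64 = 1/896
  a_9 = (8 - 10)(1/896) / 9^2 = (-1/448)/81 = -1/36288
  a_10 = (9 - 10)(-1/36288) / 10^2 = (1/36288)/100 = 1/3628800
Hence L_10(x) = x^10/3628800 - x^9/36288 + x^8/896 - x^7/42 + 7 x^6/24 - 21 x^5/10 + 35 x^4/4 - 20 x^3 + 45 x^2/2 - 10 x + 1.

L_10(x); series = x^10/3628800 - x^9/36288 + x^8/896 - x^7/42 + 7 x^6/24 - 21 x^5/10 + 35 x^4/4 - 20 x^3 + 45 x^2/2 - 10 x + 1


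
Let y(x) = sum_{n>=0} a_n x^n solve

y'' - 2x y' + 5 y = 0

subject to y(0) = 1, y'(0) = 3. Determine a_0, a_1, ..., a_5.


Ansatz: y(x) = sum_{n>=0} a_n x^n, so y'(x) = sum_{n>=1} n a_n x^(n-1) and y''(x) = sum_{n>=2} n(n-1) a_n x^(n-2).
Substitute into P(x) y'' + Q(x) y' + R(x) y = 0 with P(x) = 1, Q(x) = -2x, R(x) = 5, and match powers of x.
Initial conditions: a_0 = 1, a_1 = 3.
Setting the coefficient of each power of x to zero and solving order by order (substituting the coefficients already found):
  x^0: 2 a_2 + 5 a_0 = 0  ->  2 a_2 = -5 a_0 = -5  ->  a_2 = -5/2
  x^1: 6 a_3 + 3 a_1 = 0  ->  6 a_3 = -3 a_1 = -9  ->  a_3 = -3/2
  x^2: 12 a_4 + a_2 = 0  ->  12 a_4 = -a_2 = 5/2  ->  a_4 = 5/24
  x^3: 20 a_5 - a_3 = 0  ->  20 a_5 = a_3 = -3/2  ->  a_5 = -3/40
Truncated series: y(x) = 1 + 3 x - (5/2) x^2 - (3/2) x^3 + (5/24) x^4 - (3/40) x^5 + O(x^6).

a_0 = 1; a_1 = 3; a_2 = -5/2; a_3 = -3/2; a_4 = 5/24; a_5 = -3/40


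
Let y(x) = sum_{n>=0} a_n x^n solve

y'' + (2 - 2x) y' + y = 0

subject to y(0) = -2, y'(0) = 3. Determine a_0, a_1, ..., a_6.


Ansatz: y(x) = sum_{n>=0} a_n x^n, so y'(x) = sum_{n>=1} n a_n x^(n-1) and y''(x) = sum_{n>=2} n(n-1) a_n x^(n-2).
Substitute into P(x) y'' + Q(x) y' + R(x) y = 0 with P(x) = 1, Q(x) = 2 - 2x, R(x) = 1, and match powers of x.
Initial conditions: a_0 = -2, a_1 = 3.
Setting the coefficient of each power of x to zero and solving order by order (substituting the coefficients already found):
  x^0: 2 a_2 + 2 a_1 + a_0 = 0  ->  2 a_2 = -2 a_1 - a_0 = -4  ->  a_2 = -2
  x^1: 6 a_3 + 4 a_2 - a_1 = 0  ->  6 a_3 = -4 a_2 + a_1 = 11  ->  a_3 = 11/6
  x^2: 12 a_4 + 6 a_3 - 3 a_2 = 0  ->  12 a_4 = -6 a_3 + 3 a_2 = -17  ->  a_4 = -17/12
  x^3: 20 a_5 + 8 a_4 - 5 a_3 = 0  ->  20 a_5 = -8 a_4 + 5 a_3 = 41/2  ->  a_5 = 41/40
  x^4: 30 a_6 + 10 a_5 - 7 a_4 = 0  ->  30 a_6 = -10 a_5 + 7 a_4 = -121/6  ->  a_6 = -121/180
Truncated series: y(x) = -2 + 3 x - 2 x^2 + (11/6) x^3 - (17/12) x^4 + (41/40) x^5 - (121/180) x^6 + O(x^7).

a_0 = -2; a_1 = 3; a_2 = -2; a_3 = 11/6; a_4 = -17/12; a_5 = 41/40; a_6 = -121/180


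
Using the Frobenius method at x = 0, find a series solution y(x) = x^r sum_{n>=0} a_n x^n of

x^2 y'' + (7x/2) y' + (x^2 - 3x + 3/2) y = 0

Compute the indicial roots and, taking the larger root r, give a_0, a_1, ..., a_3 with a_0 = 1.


Write in Frobenius form y'' + (p(x)/x) y' + (q(x)/x^2) y = 0:
  p(x) = 7/2,  q(x) = x^2 - 3x + 3/2.
Indicial equation: r(r-1) + (7/2) r + (3/2) = 0 -> roots r_1 = -1, r_2 = -3/2.
Take r = r_1 = -1. Let y(x) = x^r sum_{n>=0} a_n x^n with a_0 = 1.
Substitute y = x^r sum a_n x^n and match x^{r+n}. The recurrence is
  D(n) a_n - 3 a_{n-1} + 1 a_{n-2} = 0,  where D(n) = (r+n)(r+n-1) + (7/2)(r+n) + (3/2).
  a_n = [3 a_{n-1} - 1 a_{n-2}] / D(n).
Since the indicial polynomial factors as (r - r_1)(r - r_2), D(n) = (r_1 + n - r_1)(r_1 + n - r_2) = n(n + 1/2).
Evaluating step by step (a_0 = 1):
  n = 1: D(1) = 1(1 + 1/2) = 3/2; numerator = 3(1) = 3; a_1 = (3)/(3/2) = 2
  n = 2: D(2) = 2(2 + 1/2) = 5; numerator = 3(2) - 1(1) = 5; a_2 = (5)/(5) = 1
  n = 3: D(3) = 3(3 + 1/2) = 21/2; numerator = 3(1) - 1(2) = 1; a_3 = (1)/(21/2) = 2/21

r = -1; a_0 = 1; a_1 = 2; a_2 = 1; a_3 = 2/21


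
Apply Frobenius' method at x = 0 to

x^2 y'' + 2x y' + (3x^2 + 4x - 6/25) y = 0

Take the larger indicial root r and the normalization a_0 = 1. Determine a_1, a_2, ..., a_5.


Write in Frobenius form y'' + (p(x)/x) y' + (q(x)/x^2) y = 0:
  p(x) = 2,  q(x) = 3x^2 + 4x - 6/25.
Indicial equation: r(r-1) + (2) r + (-6/25) = 0 -> roots r_1 = 1/5, r_2 = -6/5.
Take r = r_1 = 1/5. Let y(x) = x^r sum_{n>=0} a_n x^n with a_0 = 1.
Substitute y = x^r sum a_n x^n and match x^{r+n}. The recurrence is
  D(n) a_n + 4 a_{n-1} + 3 a_{n-2} = 0,  where D(n) = (r+n)(r+n-1) + (2)(r+n) + (-6/25).
  a_n = [-4 a_{n-1} - 3 a_{n-2}] / D(n).
Since the indicial polynomial factors as (r - r_1)(r - r_2), D(n) = (r_1 + n - r_1)(r_1 + n - r_2) = n(n + 7/5).
Evaluating step by step (a_0 = 1):
  n = 1: D(1) = 1(1 + 7/5) = 12/5; numerator = -4(1) = -4; a_1 = (-4)/(12/5) = -5/3
  n = 2: D(2) = 2(2 + 7/5) = 34/5; numerator = -4(-5/3) - 3(1) = 11/3; a_2 = (11/3)/(34/5) = 55/102
  n = 3: D(3) = 3(3 + 7/5) = 66/5; numerator = -4(55/102) - 3(-5/3) = 145/51; a_3 = (145/51)/(66/5) = 725/3366
  n = 4: D(4) = 4(4 + 7/5) = 108/5; numerator = -4(725/3366) - 3(55/102) = -8345/3366; a_4 = (-8345/3366)/(108/5) = -41725/363528
  n = 5: D(5) = 5(5 + 7/5) = 32; numerator = -4(-41725/363528) - 3(725/3366) = -500/2673; a_5 = (-500/2673)/(32) = -125/21384

r = 1/5; a_0 = 1; a_1 = -5/3; a_2 = 55/102; a_3 = 725/3366; a_4 = -41725/363528; a_5 = -125/21384


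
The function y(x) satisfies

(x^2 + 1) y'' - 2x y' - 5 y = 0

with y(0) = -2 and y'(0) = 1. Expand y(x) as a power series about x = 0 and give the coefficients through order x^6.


Ansatz: y(x) = sum_{n>=0} a_n x^n, so y'(x) = sum_{n>=1} n a_n x^(n-1) and y''(x) = sum_{n>=2} n(n-1) a_n x^(n-2).
Substitute into P(x) y'' + Q(x) y' + R(x) y = 0 with P(x) = x^2 + 1, Q(x) = -2x, R(x) = -5, and match powers of x.
Initial conditions: a_0 = -2, a_1 = 1.
Setting the coefficient of each power of x to zero and solving order by order (substituting the coefficients already found):
  x^0: 2 a_2 - 5 a_0 = 0  ->  2 a_2 = 5 a_0 = -10  ->  a_2 = -5
  x^1: 6 a_3 - 7 a_1 = 0  ->  6 a_3 = 7 a_1 = 7  ->  a_3 = 7/6
  x^2: 12 a_4 - 7 a_2 = 0  ->  12 a_4 = 7 a_2 = -35  ->  a_4 = -35/12
  x^3: 20 a_5 - 5 a_3 = 0  ->  20 a_5 = 5 a_3 = 35/6  ->  a_5 = 7/24
  x^4: 30 a_6 - a_4 = 0  ->  30 a_6 = a_4 = -35/12  ->  a_6 = -7/72
Truncated series: y(x) = -2 + x - 5 x^2 + (7/6) x^3 - (35/12) x^4 + (7/24) x^5 - (7/72) x^6 + O(x^7).

a_0 = -2; a_1 = 1; a_2 = -5; a_3 = 7/6; a_4 = -35/12; a_5 = 7/24; a_6 = -7/72


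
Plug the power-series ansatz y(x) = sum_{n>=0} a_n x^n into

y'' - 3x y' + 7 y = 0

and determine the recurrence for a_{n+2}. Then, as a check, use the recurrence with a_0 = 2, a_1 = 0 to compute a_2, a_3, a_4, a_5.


Substitute y = sum_n a_n x^n.
y''(x) has coefficient (n+2)(n+1) a_{n+2} at x^n;
-3 x y'(x) has coefficient -3 n a_n at x^n (shift);
7 y(x) has coefficient 7 a_n at x^n.
Matching x^n: (n+2)(n+1) a_{n+2} + (-3n + 7) a_n = 0.
Thus a_{n+2} = (3n - 7) / ((n+1)(n+2)) * a_n.

Check with a_0 = 2, a_1 = 0 (apply the recurrence for n = 0, 1, 2, 3): a_0 = 2, a_1 = 0, a_2 = -7, a_3 = 0, a_4 = 7/12, a_5 = 0.

a_(n+2) = (3n - 7) / ((n+1)(n+2)) * a_n; check: a_0 = 2, a_1 = 0, a_2 = -7, a_3 = 0, a_4 = 7/12, a_5 = 0


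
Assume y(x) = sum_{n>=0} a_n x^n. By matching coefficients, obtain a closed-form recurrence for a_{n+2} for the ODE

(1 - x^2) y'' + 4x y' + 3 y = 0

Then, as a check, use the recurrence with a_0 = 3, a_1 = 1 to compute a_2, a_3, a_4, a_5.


Substitute y = sum_n a_n x^n.
(1 - 1 x^2) y'' contributes (n+2)(n+1) a_{n+2} - n(n-1) a_n at x^n.
4 x y'(x) contributes 4 n a_n at x^n.
3 y(x) contributes 3 a_n at x^n.
Matching x^n: (n+2)(n+1) a_{n+2} + (-n(n-1) + 4 n + 3) a_n = 0.
Thus a_{n+2} = (n(n-1) - 4 n - 3) / ((n+1)(n+2)) * a_n.

Check with a_0 = 3, a_1 = 1 (apply the recurrence for n = 0, 1, 2, 3): a_0 = 3, a_1 = 1, a_2 = -9/2, a_3 = -7/6, a_4 = 27/8, a_5 = 21/40.

a_(n+2) = (n(n-1) - 4 n - 3) / ((n+1)(n+2)) * a_n; check: a_0 = 3, a_1 = 1, a_2 = -9/2, a_3 = -7/6, a_4 = 27/8, a_5 = 21/40


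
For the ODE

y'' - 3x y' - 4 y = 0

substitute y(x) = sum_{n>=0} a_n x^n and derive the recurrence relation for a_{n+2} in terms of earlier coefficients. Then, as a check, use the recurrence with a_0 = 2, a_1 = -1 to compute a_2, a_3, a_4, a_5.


Substitute y = sum_n a_n x^n.
y''(x) has coefficient (n+2)(n+1) a_{n+2} at x^n;
-3 x y'(x) has coefficient -3 n a_n at x^n (shift);
-4 y(x) has coefficient -4 a_n at x^n.
Matching x^n: (n+2)(n+1) a_{n+2} + (-3n - 4) a_n = 0.
Thus a_{n+2} = (3n + 4) / ((n+1)(n+2)) * a_n.

Check with a_0 = 2, a_1 = -1 (apply the recurrence for n = 0, 1, 2, 3): a_0 = 2, a_1 = -1, a_2 = 4, a_3 = -7/6, a_4 = 10/3, a_5 = -91/120.

a_(n+2) = (3n + 4) / ((n+1)(n+2)) * a_n; check: a_0 = 2, a_1 = -1, a_2 = 4, a_3 = -7/6, a_4 = 10/3, a_5 = -91/120


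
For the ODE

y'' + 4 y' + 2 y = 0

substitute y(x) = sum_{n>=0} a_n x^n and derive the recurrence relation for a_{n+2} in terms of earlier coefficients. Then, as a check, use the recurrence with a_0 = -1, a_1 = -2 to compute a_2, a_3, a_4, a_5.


Substitute y = sum_n a_n x^n.
y''(x) has coefficient (n+2)(n+1) a_{n+2} at x^n;
4 y'(x) has coefficient 4 (n+1) a_{n+1} at x^n;
2 y(x) has coefficient 2 a_n at x^n.
Matching x^n: (n+2)(n+1) a_{n+2} + 4 (n+1) a_{n+1} + 2 a_n = 0.
Thus a_{n+2} = [-4 (n+1) a_{n+1} - 2 a_n] / ((n+1)(n+2)).

Check with a_0 = -1, a_1 = -2 (apply the recurrence for n = 0, 1, 2, 3): a_0 = -1, a_1 = -2, a_2 = 5, a_3 = -6, a_4 = 31/6, a_5 = -53/15.

a_(n+2) = [-4 (n+1) a_(n+1) - 2 a_n] / ((n+1)(n+2)); check: a_0 = -1, a_1 = -2, a_2 = 5, a_3 = -6, a_4 = 31/6, a_5 = -53/15


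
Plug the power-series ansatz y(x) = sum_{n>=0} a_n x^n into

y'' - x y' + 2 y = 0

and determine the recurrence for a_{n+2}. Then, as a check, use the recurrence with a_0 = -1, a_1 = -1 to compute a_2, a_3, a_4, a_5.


Substitute y = sum_n a_n x^n.
y''(x) has coefficient (n+2)(n+1) a_{n+2} at x^n;
-x y'(x) has coefficient -n a_n at x^n (shift);
2 y(x) has coefficient 2 a_n at x^n.
Matching x^n: (n+2)(n+1) a_{n+2} + (-n + 2) a_n = 0.
Thus a_{n+2} = (n - 2) / ((n+1)(n+2)) * a_n.

Check with a_0 = -1, a_1 = -1 (apply the recurrence for n = 0, 1, 2, 3): a_0 = -1, a_1 = -1, a_2 = 1, a_3 = 1/6, a_4 = 0, a_5 = 1/120.

a_(n+2) = (n - 2) / ((n+1)(n+2)) * a_n; check: a_0 = -1, a_1 = -1, a_2 = 1, a_3 = 1/6, a_4 = 0, a_5 = 1/120


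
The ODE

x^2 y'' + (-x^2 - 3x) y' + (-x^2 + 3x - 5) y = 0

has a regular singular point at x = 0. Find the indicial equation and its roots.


Divide by x^2 to reach normal form y'' + P_1(x) y' + P_2(x) y = 0 with P_1(x) = -1 - 3/x and P_2(x) = -1 + 3/x - 5/x^2.
x = 0 is a singular point because the y'-coefficient -1 - 3/x has a pole at x = 0 and the y-coefficient -1 + 3/x - 5/x^2 has a pole at x = 0.
It is a regular singular point because x P_1(x) = p(x) = -x - 3 and x^2 P_2(x) = q(x) = -x^2 + 3x - 5 are polynomials, hence analytic at x = 0.
p(0) = -3,  q(0) = -5.
Indicial equation: r(r-1) + p(0) r + q(0) = 0, i.e. r^2 + (p(0) - 1) r + q(0) = 0, i.e. r^2 - 4 r - 5 = 0.
Discriminant: (-4)^2 - 4(-5) = 36, so r = (4 ± 6)/2.
Solving: r_1 = 5, r_2 = -1.

indicial: r^2 - 4 r - 5 = 0; roots r_1 = 5, r_2 = -1


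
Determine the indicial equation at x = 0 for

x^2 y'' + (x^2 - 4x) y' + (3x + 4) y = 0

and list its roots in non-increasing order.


Divide by x^2 to reach normal form y'' + P_1(x) y' + P_2(x) y = 0 with P_1(x) = 1 - 4/x and P_2(x) = 3/x + 4/x^2.
x = 0 is a singular point because the y'-coefficient 1 - 4/x has a pole at x = 0 and the y-coefficient 3/x + 4/x^2 has a pole at x = 0.
It is a regular singular point because x P_1(x) = p(x) = x - 4 and x^2 P_2(x) = q(x) = 3x + 4 are polynomials, hence analytic at x = 0.
p(0) = -4,  q(0) = 4.
Indicial equation: r(r-1) + p(0) r + q(0) = 0, i.e. r^2 + (p(0) - 1) r + q(0) = 0, i.e. r^2 - 5 r + 4 = 0.
Discriminant: (-5)^2 - 4(4) = 9, so r = (5 ± 3)/2.
Solving: r_1 = 4, r_2 = 1.

indicial: r^2 - 5 r + 4 = 0; roots r_1 = 4, r_2 = 1


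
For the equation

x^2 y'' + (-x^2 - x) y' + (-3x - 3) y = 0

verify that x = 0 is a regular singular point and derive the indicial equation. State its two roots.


Divide by x^2 to reach normal form y'' + P_1(x) y' + P_2(x) y = 0 with P_1(x) = -1 - 1/x and P_2(x) = -3/x - 3/x^2.
x = 0 is a singular point because the y'-coefficient -1 - 1/x has a pole at x = 0 and the y-coefficient -3/x - 3/x^2 has a pole at x = 0.
It is a regular singular point because x P_1(x) = p(x) = -x - 1 and x^2 P_2(x) = q(x) = -3x - 3 are polynomials, hence analytic at x = 0.
p(0) = -1,  q(0) = -3.
Indicial equation: r(r-1) + p(0) r + q(0) = 0, i.e. r^2 + (p(0) - 1) r + q(0) = 0, i.e. r^2 - 2 r - 3 = 0.
Discriminant: (-2)^2 - 4(-3) = 16, so r = (2 ± 4)/2.
Solving: r_1 = 3, r_2 = -1.

indicial: r^2 - 2 r - 3 = 0; roots r_1 = 3, r_2 = -1


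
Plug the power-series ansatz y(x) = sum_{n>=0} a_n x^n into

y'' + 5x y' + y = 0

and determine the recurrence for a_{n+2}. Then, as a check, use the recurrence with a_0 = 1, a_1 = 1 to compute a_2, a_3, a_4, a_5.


Substitute y = sum_n a_n x^n.
y''(x) has coefficient (n+2)(n+1) a_{n+2} at x^n;
5 x y'(x) has coefficient 5 n a_n at x^n (shift);
y(x) has coefficient 1 a_n at x^n.
Matching x^n: (n+2)(n+1) a_{n+2} + (5n + 1) a_n = 0.
Thus a_{n+2} = (-5n - 1) / ((n+1)(n+2)) * a_n.

Check with a_0 = 1, a_1 = 1 (apply the recurrence for n = 0, 1, 2, 3): a_0 = 1, a_1 = 1, a_2 = -1/2, a_3 = -1, a_4 = 11/24, a_5 = 4/5.

a_(n+2) = (-5n - 1) / ((n+1)(n+2)) * a_n; check: a_0 = 1, a_1 = 1, a_2 = -1/2, a_3 = -1, a_4 = 11/24, a_5 = 4/5


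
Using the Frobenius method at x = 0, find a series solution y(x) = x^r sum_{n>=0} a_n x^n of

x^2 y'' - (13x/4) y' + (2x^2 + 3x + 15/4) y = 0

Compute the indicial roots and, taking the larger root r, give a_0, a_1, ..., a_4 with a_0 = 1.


Write in Frobenius form y'' + (p(x)/x) y' + (q(x)/x^2) y = 0:
  p(x) = -13/4,  q(x) = 2x^2 + 3x + 15/4.
Indicial equation: r(r-1) + (-13/4) r + (15/4) = 0 -> roots r_1 = 3, r_2 = 5/4.
Take r = r_1 = 3. Let y(x) = x^r sum_{n>=0} a_n x^n with a_0 = 1.
Substitute y = x^r sum a_n x^n and match x^{r+n}. The recurrence is
  D(n) a_n + 3 a_{n-1} + 2 a_{n-2} = 0,  where D(n) = (r+n)(r+n-1) + (-13/4)(r+n) + (15/4).
  a_n = [-3 a_{n-1} - 2 a_{n-2}] / D(n).
Since the indicial polynomial factors as (r - r_1)(r - r_2), D(n) = (r_1 + n - r_1)(r_1 + n - r_2) = n(n + 7/4).
Evaluating step by step (a_0 = 1):
  n = 1: D(1) = 1(1 + 7/4) = 11/4; numerator = -3(1) = -3; a_1 = (-3)/(11/4) = -12/11
  n = 2: D(2) = 2(2 + 7/4) = 15/2; numerator = -3(-12/11) - 2(1) = 14/11; a_2 = (14/11)/(15/2) = 28/165
  n = 3: D(3) = 3(3 + 7/4) = 57/4; numerator = -3(28/165) - 2(-12/11) = 92/55; a_3 = (92/55)/(57/4) = 368/3135
  n = 4: D(4) = 4(4 + 7/4) = 23; numerator = -3(368/3135) - 2(28/165) = -2168/3135; a_4 = (-2168/3135)/(23) = -2168/72105

r = 3; a_0 = 1; a_1 = -12/11; a_2 = 28/165; a_3 = 368/3135; a_4 = -2168/72105


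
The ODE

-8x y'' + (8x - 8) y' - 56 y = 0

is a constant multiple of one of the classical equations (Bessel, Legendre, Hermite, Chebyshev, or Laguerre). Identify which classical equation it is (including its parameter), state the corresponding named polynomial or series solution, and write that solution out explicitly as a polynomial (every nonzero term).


All three coefficients share the factor -8; dividing through by -8 gives  x y'' + (1 - x) y' + 7 y = 0.
This matches the Laguerre equation x y'' + (1 - x) y' + n y = 0 with n = 7; the polynomial solution is L_7(x).
With y = sum_k a_k x^k, matching x^k gives (k+1)k a_{k+1} + (k+1) a_{k+1} - k a_k + n a_k = 0, i.e. (k+1)^2 a_{k+1} = (k - n) a_k = (k - 7) a_k. The right side vanishes at k = 7, so the series terminates at degree 7.
Standard normalization L_n(0) = 1 gives a_0 = 1. Work upward with a_{k+1} = (k - 7) a_k / (k+1)^2:
  a_1 = (0 - 7)(1) / 1^2 = -7/1 = -7
  a_2 = (1 - 7)(-7) / 2^2 = 42/4 = 21/2
  a_3 = (2 - 7)(21/2) / 3^2 = (-105/2)/9 = -35/6
  a_4 = (3 - 7)(-35/6) / 4^2 = (70/3)/16 = 35/24
  a_5 = (4 - 7)(35/24) / 5^2 = (-35/8)/25 = -7/40
  a_6 = (5 - 7)(-7/40) / 6^2 = (7/20)/36 = 7/720
  a_7 = (6 - 7)(7/720) / 7^2 = (-7/720)/49 = -1/5040
Hence L_7(x) = -x^7/5040 + 7 x^6/720 - 7 x^5/40 + 35 x^4/24 - 35 x^3/6 + 21 x^2/2 - 7 x + 1.

L_7(x); series = -x^7/5040 + 7 x^6/720 - 7 x^5/40 + 35 x^4/24 - 35 x^3/6 + 21 x^2/2 - 7 x + 1


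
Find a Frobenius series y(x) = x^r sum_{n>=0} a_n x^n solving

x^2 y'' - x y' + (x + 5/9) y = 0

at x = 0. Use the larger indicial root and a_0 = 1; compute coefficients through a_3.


Write in Frobenius form y'' + (p(x)/x) y' + (q(x)/x^2) y = 0:
  p(x) = -1,  q(x) = x + 5/9.
Indicial equation: r(r-1) + (-1) r + (5/9) = 0 -> roots r_1 = 5/3, r_2 = 1/3.
Take r = r_1 = 5/3. Let y(x) = x^r sum_{n>=0} a_n x^n with a_0 = 1.
Substitute y = x^r sum a_n x^n and match x^{r+n}. The recurrence is
  D(n) a_n + 1 a_{n-1} = 0,  where D(n) = (r+n)(r+n-1) + (-1)(r+n) + (5/9).
  a_n = -1 / D(n) * a_{n-1}.
Since the indicial polynomial factors as (r - r_1)(r - r_2), D(n) = (r_1 + n - r_1)(r_1 + n - r_2) = n(n + 4/3).
Evaluating step by step (a_0 = 1):
  n = 1: D(1) = 1(1 + 4/3) = 7/3; numerator = -1(1) = -1; a_1 = (-1)/(7/3) = -3/7
  n = 2: D(2) = 2(2 + 4/3) = 20/3; numerator = -1(-3/7) = 3/7; a_2 = (3/7)/(20/3) = 9/140
  n = 3: D(3) = 3(3 + 4/3) = 13; numerator = -1(9/140) = -9/140; a_3 = (-9/140)/(13) = -9/1820

r = 5/3; a_0 = 1; a_1 = -3/7; a_2 = 9/140; a_3 = -9/1820


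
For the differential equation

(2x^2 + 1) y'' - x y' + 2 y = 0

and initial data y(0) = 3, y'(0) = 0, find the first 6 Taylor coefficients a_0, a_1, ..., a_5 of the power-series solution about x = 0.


Ansatz: y(x) = sum_{n>=0} a_n x^n, so y'(x) = sum_{n>=1} n a_n x^(n-1) and y''(x) = sum_{n>=2} n(n-1) a_n x^(n-2).
Substitute into P(x) y'' + Q(x) y' + R(x) y = 0 with P(x) = 2x^2 + 1, Q(x) = -x, R(x) = 2, and match powers of x.
Initial conditions: a_0 = 3, a_1 = 0.
Setting the coefficient of each power of x to zero and solving order by order (substituting the coefficients already found):
  x^0: 2 a_2 + 2 a_0 = 0  ->  2 a_2 = -2 a_0 = -6  ->  a_2 = -3
  x^1: 6 a_3 + a_1 = 0  ->  6 a_3 = -a_1 = 0  ->  a_3 = 0
  x^2: 12 a_4 + 4 a_2 = 0  ->  12 a_4 = -4 a_2 = 12  ->  a_4 = 1
  x^3: 20 a_5 + 11 a_3 = 0  ->  20 a_5 = -11 a_3 = 0  ->  a_5 = 0
Truncated series: y(x) = 3 - 3 x^2 + x^4 + O(x^6).

a_0 = 3; a_1 = 0; a_2 = -3; a_3 = 0; a_4 = 1; a_5 = 0


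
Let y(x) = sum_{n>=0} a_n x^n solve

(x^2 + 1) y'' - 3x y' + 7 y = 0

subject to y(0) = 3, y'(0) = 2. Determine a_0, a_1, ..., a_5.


Ansatz: y(x) = sum_{n>=0} a_n x^n, so y'(x) = sum_{n>=1} n a_n x^(n-1) and y''(x) = sum_{n>=2} n(n-1) a_n x^(n-2).
Substitute into P(x) y'' + Q(x) y' + R(x) y = 0 with P(x) = x^2 + 1, Q(x) = -3x, R(x) = 7, and match powers of x.
Initial conditions: a_0 = 3, a_1 = 2.
Setting the coefficient of each power of x to zero and solving order by order (substituting the coefficients already found):
  x^0: 2 a_2 + 7 a_0 = 0  ->  2 a_2 = -7 a_0 = -21  ->  a_2 = -21/2
  x^1: 6 a_3 + 4 a_1 = 0  ->  6 a_3 = -4 a_1 = -8  ->  a_3 = -4/3
  x^2: 12 a_4 + 3 a_2 = 0  ->  12 a_4 = -3 a_2 = 63/2  ->  a_4 = 21/8
  x^3: 20 a_5 + 4 a_3 = 0  ->  20 a_5 = -4 a_3 = 16/3  ->  a_5 = 4/15
Truncated series: y(x) = 3 + 2 x - (21/2) x^2 - (4/3) x^3 + (21/8) x^4 + (4/15) x^5 + O(x^6).

a_0 = 3; a_1 = 2; a_2 = -21/2; a_3 = -4/3; a_4 = 21/8; a_5 = 4/15


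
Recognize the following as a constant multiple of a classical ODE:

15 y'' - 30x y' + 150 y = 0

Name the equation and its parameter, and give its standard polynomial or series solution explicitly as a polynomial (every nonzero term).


All three coefficients share the factor 15; dividing through by 15 gives  y'' - 2x y' + 10 y = 0.
This matches the Hermite equation y'' - 2x y' + 2n y = 0 with 2n = 10, so n = 5; the polynomial solution is H_5(x).
With y = sum_k a_k x^k, matching x^k gives (k+2)(k+1) a_{k+2} = 2(k - n) a_k = 2(k - 5) a_k. The right side vanishes at k = 5, so the series with the parity of 5 terminates at degree 5.
Standard normalization: leading coefficient of H_n is 2^n, so a_5 = 2^5 = 32. Work downward with a_k = (k+1)(k+2) a_{k+2} / (2(k - n)):
  a_3 = (4)(5)(32) / (2(3 - 5)) = 640/(-4) = -160
  a_1 = (2)(3)(-160) / (2(1 - 5)) = -960/(-8) = 120
Hence H_5(x) = 32 x^5 - 160 x^3 + 120 x.

H_5(x); series = 32 x^5 - 160 x^3 + 120 x


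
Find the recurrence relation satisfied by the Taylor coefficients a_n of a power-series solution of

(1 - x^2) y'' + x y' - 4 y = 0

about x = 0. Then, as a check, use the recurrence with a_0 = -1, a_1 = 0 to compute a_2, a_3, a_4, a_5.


Substitute y = sum_n a_n x^n.
(1 - 1 x^2) y'' contributes (n+2)(n+1) a_{n+2} - n(n-1) a_n at x^n.
x y'(x) contributes n a_n at x^n.
-4 y(x) contributes -4 a_n at x^n.
Matching x^n: (n+2)(n+1) a_{n+2} + (-n(n-1) + n - 4) a_n = 0.
Thus a_{n+2} = (n(n-1) - n + 4) / ((n+1)(n+2)) * a_n.

Check with a_0 = -1, a_1 = 0 (apply the recurrence for n = 0, 1, 2, 3): a_0 = -1, a_1 = 0, a_2 = -2, a_3 = 0, a_4 = -2/3, a_5 = 0.

a_(n+2) = (n(n-1) - n + 4) / ((n+1)(n+2)) * a_n; check: a_0 = -1, a_1 = 0, a_2 = -2, a_3 = 0, a_4 = -2/3, a_5 = 0


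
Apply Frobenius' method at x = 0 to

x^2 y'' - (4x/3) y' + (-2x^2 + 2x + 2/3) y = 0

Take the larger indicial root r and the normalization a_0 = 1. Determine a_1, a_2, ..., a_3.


Write in Frobenius form y'' + (p(x)/x) y' + (q(x)/x^2) y = 0:
  p(x) = -4/3,  q(x) = -2x^2 + 2x + 2/3.
Indicial equation: r(r-1) + (-4/3) r + (2/3) = 0 -> roots r_1 = 2, r_2 = 1/3.
Take r = r_1 = 2. Let y(x) = x^r sum_{n>=0} a_n x^n with a_0 = 1.
Substitute y = x^r sum a_n x^n and match x^{r+n}. The recurrence is
  D(n) a_n + 2 a_{n-1} - 2 a_{n-2} = 0,  where D(n) = (r+n)(r+n-1) + (-4/3)(r+n) + (2/3).
  a_n = [-2 a_{n-1} + 2 a_{n-2}] / D(n).
Since the indicial polynomial factors as (r - r_1)(r - r_2), D(n) = (r_1 + n - r_1)(r_1 + n - r_2) = n(n + 5/3).
Evaluating step by step (a_0 = 1):
  n = 1: D(1) = 1(1 + 5/3) = 8/3; numerator = -2(1) = -2; a_1 = (-2)/(8/3) = -3/4
  n = 2: D(2) = 2(2 + 5/3) = 22/3; numerator = -2(-3/4) + 2(1) = 7/2; a_2 = (7/2)/(22/3) = 21/44
  n = 3: D(3) = 3(3 + 5/3) = 14; numerator = -2(21/44) + 2(-3/4) = -27/11; a_3 = (-27/11)/(14) = -27/154

r = 2; a_0 = 1; a_1 = -3/4; a_2 = 21/44; a_3 = -27/154


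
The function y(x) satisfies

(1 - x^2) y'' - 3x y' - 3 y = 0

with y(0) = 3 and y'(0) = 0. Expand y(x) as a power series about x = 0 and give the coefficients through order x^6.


Ansatz: y(x) = sum_{n>=0} a_n x^n, so y'(x) = sum_{n>=1} n a_n x^(n-1) and y''(x) = sum_{n>=2} n(n-1) a_n x^(n-2).
Substitute into P(x) y'' + Q(x) y' + R(x) y = 0 with P(x) = 1 - x^2, Q(x) = -3x, R(x) = -3, and match powers of x.
Initial conditions: a_0 = 3, a_1 = 0.
Setting the coefficient of each power of x to zero and solving order by order (substituting the coefficients already found):
  x^0: 2 a_2 - 3 a_0 = 0  ->  2 a_2 = 3 a_0 = 9  ->  a_2 = 9/2
  x^1: 6 a_3 - 6 a_1 = 0  ->  6 a_3 = 6 a_1 = 0  ->  a_3 = 0
  x^2: 12 a_4 - 11 a_2 = 0  ->  12 a_4 = 11 a_2 = 99/2  ->  a_4 = 33/8
  x^3: 20 a_5 - 18 a_3 = 0  ->  20 a_5 = 18 a_3 = 0  ->  a_5 = 0
  x^4: 30 a_6 - 27 a_4 = 0  ->  30 a_6 = 27 a_4 = 891/8  ->  a_6 = 297/80
Truncated series: y(x) = 3 + (9/2) x^2 + (33/8) x^4 + (297/80) x^6 + O(x^7).

a_0 = 3; a_1 = 0; a_2 = 9/2; a_3 = 0; a_4 = 33/8; a_5 = 0; a_6 = 297/80


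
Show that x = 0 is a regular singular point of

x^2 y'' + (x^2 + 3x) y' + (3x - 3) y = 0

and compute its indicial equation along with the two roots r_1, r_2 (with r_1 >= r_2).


Divide by x^2 to reach normal form y'' + P_1(x) y' + P_2(x) y = 0 with P_1(x) = 1 + 3/x and P_2(x) = 3/x - 3/x^2.
x = 0 is a singular point because the y'-coefficient 1 + 3/x has a pole at x = 0 and the y-coefficient 3/x - 3/x^2 has a pole at x = 0.
It is a regular singular point because x P_1(x) = p(x) = x + 3 and x^2 P_2(x) = q(x) = 3x - 3 are polynomials, hence analytic at x = 0.
p(0) = 3,  q(0) = -3.
Indicial equation: r(r-1) + p(0) r + q(0) = 0, i.e. r^2 + (p(0) - 1) r + q(0) = 0, i.e. r^2 + 2 r - 3 = 0.
Discriminant: (2)^2 - 4(-3) = 16, so r = (-2 ± 4)/2.
Solving: r_1 = 1, r_2 = -3.

indicial: r^2 + 2 r - 3 = 0; roots r_1 = 1, r_2 = -3


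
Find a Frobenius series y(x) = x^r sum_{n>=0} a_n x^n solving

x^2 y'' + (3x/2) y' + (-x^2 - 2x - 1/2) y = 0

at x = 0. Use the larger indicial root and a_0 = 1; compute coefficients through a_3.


Write in Frobenius form y'' + (p(x)/x) y' + (q(x)/x^2) y = 0:
  p(x) = 3/2,  q(x) = -x^2 - 2x - 1/2.
Indicial equation: r(r-1) + (3/2) r + (-1/2) = 0 -> roots r_1 = 1/2, r_2 = -1.
Take r = r_1 = 1/2. Let y(x) = x^r sum_{n>=0} a_n x^n with a_0 = 1.
Substitute y = x^r sum a_n x^n and match x^{r+n}. The recurrence is
  D(n) a_n - 2 a_{n-1} - 1 a_{n-2} = 0,  where D(n) = (r+n)(r+n-1) + (3/2)(r+n) + (-1/2).
  a_n = [2 a_{n-1} + 1 a_{n-2}] / D(n).
Since the indicial polynomial factors as (r - r_1)(r - r_2), D(n) = (r_1 + n - r_1)(r_1 + n - r_2) = n(n + 3/2).
Evaluating step by step (a_0 = 1):
  n = 1: D(1) = 1(1 + 3/2) = 5/2; numerator = 2(1) = 2; a_1 = (2)/(5/2) = 4/5
  n = 2: D(2) = 2(2 + 3/2) = 7; numerator = 2(4/5) + 1(1) = 13/5; a_2 = (13/5)/(7) = 13/35
  n = 3: D(3) = 3(3 + 3/2) = 27/2; numerator = 2(13/35) + 1(4/5) = 54/35; a_3 = (54/35)/(27/2) = 4/35

r = 1/2; a_0 = 1; a_1 = 4/5; a_2 = 13/35; a_3 = 4/35


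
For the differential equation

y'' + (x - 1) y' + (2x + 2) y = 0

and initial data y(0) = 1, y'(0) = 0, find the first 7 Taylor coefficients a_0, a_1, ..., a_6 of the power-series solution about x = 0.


Ansatz: y(x) = sum_{n>=0} a_n x^n, so y'(x) = sum_{n>=1} n a_n x^(n-1) and y''(x) = sum_{n>=2} n(n-1) a_n x^(n-2).
Substitute into P(x) y'' + Q(x) y' + R(x) y = 0 with P(x) = 1, Q(x) = x - 1, R(x) = 2x + 2, and match powers of x.
Initial conditions: a_0 = 1, a_1 = 0.
Setting the coefficient of each power of x to zero and solving order by order (substituting the coefficients already found):
  x^0: 2 a_2 - a_1 + 2 a_0 = 0  ->  2 a_2 = a_1 - 2 a_0 = -2  ->  a_2 = -1
  x^1: 6 a_3 - 2 a_2 + 3 a_1 + 2 a_0 = 0  ->  6 a_3 = 2 a_2 - 3 a_1 - 2 a_0 = -4  ->  a_3 = -2/3
  x^2: 12 a_4 - 3 a_3 + 4 a_2 + 2 a_1 = 0  ->  12 a_4 = 3 a_3 - 4 a_2 - 2 a_1 = 2  ->  a_4 = 1/6
  x^3: 20 a_5 - 4 a_4 + 5 a_3 + 2 a_2 = 0  ->  20 a_5 = 4 a_4 - 5 a_3 - 2 a_2 = 6  ->  a_5 = 3/10
  x^4: 30 a_6 - 5 a_5 + 6 a_4 + 2 a_3 = 0  ->  30 a_6 = 5 a_5 - 6 a_4 - 2 a_3 = 11/6  ->  a_6 = 11/180
Truncated series: y(x) = 1 - x^2 - (2/3) x^3 + (1/6) x^4 + (3/10) x^5 + (11/180) x^6 + O(x^7).

a_0 = 1; a_1 = 0; a_2 = -1; a_3 = -2/3; a_4 = 1/6; a_5 = 3/10; a_6 = 11/180


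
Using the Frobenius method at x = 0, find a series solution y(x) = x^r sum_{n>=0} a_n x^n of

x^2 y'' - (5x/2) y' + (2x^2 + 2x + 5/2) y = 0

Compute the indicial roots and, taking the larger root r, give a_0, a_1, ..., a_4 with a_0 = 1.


Write in Frobenius form y'' + (p(x)/x) y' + (q(x)/x^2) y = 0:
  p(x) = -5/2,  q(x) = 2x^2 + 2x + 5/2.
Indicial equation: r(r-1) + (-5/2) r + (5/2) = 0 -> roots r_1 = 5/2, r_2 = 1.
Take r = r_1 = 5/2. Let y(x) = x^r sum_{n>=0} a_n x^n with a_0 = 1.
Substitute y = x^r sum a_n x^n and match x^{r+n}. The recurrence is
  D(n) a_n + 2 a_{n-1} + 2 a_{n-2} = 0,  where D(n) = (r+n)(r+n-1) + (-5/2)(r+n) + (5/2).
  a_n = [-2 a_{n-1} - 2 a_{n-2}] / D(n).
Since the indicial polynomial factors as (r - r_1)(r - r_2), D(n) = (r_1 + n - r_1)(r_1 + n - r_2) = n(n + 3/2).
Evaluating step by step (a_0 = 1):
  n = 1: D(1) = 1(1 + 3/2) = 5/2; numerator = -2(1) = -2; a_1 = (-2)/(5/2) = -4/5
  n = 2: D(2) = 2(2 + 3/2) = 7; numerator = -2(-4/5) - 2(1) = -2/5; a_2 = (-2/5)/(7) = -2/35
  n = 3: D(3) = 3(3 + 3/2) = 27/2; numerator = -2(-2/35) - 2(-4/5) = 12/7; a_3 = (12/7)/(27/2) = 8/63
  n = 4: D(4) = 4(4 + 3/2) = 22; numerator = -2(8/63) - 2(-2/35) = -44/315; a_4 = (-44/315)/(22) = -2/315

r = 5/2; a_0 = 1; a_1 = -4/5; a_2 = -2/35; a_3 = 8/63; a_4 = -2/315


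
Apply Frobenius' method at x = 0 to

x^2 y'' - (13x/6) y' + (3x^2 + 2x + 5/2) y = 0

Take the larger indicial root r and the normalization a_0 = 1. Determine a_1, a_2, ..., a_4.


Write in Frobenius form y'' + (p(x)/x) y' + (q(x)/x^2) y = 0:
  p(x) = -13/6,  q(x) = 3x^2 + 2x + 5/2.
Indicial equation: r(r-1) + (-13/6) r + (5/2) = 0 -> roots r_1 = 5/3, r_2 = 3/2.
Take r = r_1 = 5/3. Let y(x) = x^r sum_{n>=0} a_n x^n with a_0 = 1.
Substitute y = x^r sum a_n x^n and match x^{r+n}. The recurrence is
  D(n) a_n + 2 a_{n-1} + 3 a_{n-2} = 0,  where D(n) = (r+n)(r+n-1) + (-13/6)(r+n) + (5/2).
  a_n = [-2 a_{n-1} - 3 a_{n-2}] / D(n).
Since the indicial polynomial factors as (r - r_1)(r - r_2), D(n) = (r_1 + n - r_1)(r_1 + n - r_2) = n(n + 1/6).
Evaluating step by step (a_0 = 1):
  n = 1: D(1) = 1(1 + 1/6) = 7/6; numerator = -2(1) = -2; a_1 = (-2)/(7/6) = -12/7
  n = 2: D(2) = 2(2 + 1/6) = 13/3; numerator = -2(-12/7) - 3(1) = 3/7; a_2 = (3/7)/(13/3) = 9/91
  n = 3: D(3) = 3(3 + 1/6) = 19/2; numerator = -2(9/91) - 3(-12/7) = 450/91; a_3 = (450/91)/(19/2) = 900/1729
  n = 4: D(4) = 4(4 + 1/6) = 50/3; numerator = -2(900/1729) - 3(9/91) = -2313/1729; a_4 = (-2313/1729)/(50/3) = -6939/86450

r = 5/3; a_0 = 1; a_1 = -12/7; a_2 = 9/91; a_3 = 900/1729; a_4 = -6939/86450


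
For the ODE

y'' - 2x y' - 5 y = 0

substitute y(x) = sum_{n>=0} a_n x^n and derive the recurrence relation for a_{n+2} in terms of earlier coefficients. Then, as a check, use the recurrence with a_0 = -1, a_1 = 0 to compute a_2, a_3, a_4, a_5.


Substitute y = sum_n a_n x^n.
y''(x) has coefficient (n+2)(n+1) a_{n+2} at x^n;
-2 x y'(x) has coefficient -2 n a_n at x^n (shift);
-5 y(x) has coefficient -5 a_n at x^n.
Matching x^n: (n+2)(n+1) a_{n+2} + (-2n - 5) a_n = 0.
Thus a_{n+2} = (2n + 5) / ((n+1)(n+2)) * a_n.

Check with a_0 = -1, a_1 = 0 (apply the recurrence for n = 0, 1, 2, 3): a_0 = -1, a_1 = 0, a_2 = -5/2, a_3 = 0, a_4 = -15/8, a_5 = 0.

a_(n+2) = (2n + 5) / ((n+1)(n+2)) * a_n; check: a_0 = -1, a_1 = 0, a_2 = -5/2, a_3 = 0, a_4 = -15/8, a_5 = 0


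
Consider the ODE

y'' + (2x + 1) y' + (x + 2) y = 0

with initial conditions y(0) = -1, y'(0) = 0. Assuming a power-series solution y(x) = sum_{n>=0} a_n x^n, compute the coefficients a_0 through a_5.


Ansatz: y(x) = sum_{n>=0} a_n x^n, so y'(x) = sum_{n>=1} n a_n x^(n-1) and y''(x) = sum_{n>=2} n(n-1) a_n x^(n-2).
Substitute into P(x) y'' + Q(x) y' + R(x) y = 0 with P(x) = 1, Q(x) = 2x + 1, R(x) = x + 2, and match powers of x.
Initial conditions: a_0 = -1, a_1 = 0.
Setting the coefficient of each power of x to zero and solving order by order (substituting the coefficients already found):
  x^0: 2 a_2 + a_1 + 2 a_0 = 0  ->  2 a_2 = -a_1 - 2 a_0 = 2  ->  a_2 = 1
  x^1: 6 a_3 + 2 a_2 + 4 a_1 + a_0 = 0  ->  6 a_3 = -2 a_2 - 4 a_1 - a_0 = -1  ->  a_3 = -1/6
  x^2: 12 a_4 + 3 a_3 + 6 a_2 + a_1 = 0  ->  12 a_4 = -3 a_3 - 6 a_2 - a_1 = -11/2  ->  a_4 = -11/24
  x^3: 20 a_5 + 4 a_4 + 8 a_3 + a_2 = 0  ->  20 a_5 = -4 a_4 - 8 a_3 - a_2 = 13/6  ->  a_5 = 13/120
Truncated series: y(x) = -1 + x^2 - (1/6) x^3 - (11/24) x^4 + (13/120) x^5 + O(x^6).

a_0 = -1; a_1 = 0; a_2 = 1; a_3 = -1/6; a_4 = -11/24; a_5 = 13/120


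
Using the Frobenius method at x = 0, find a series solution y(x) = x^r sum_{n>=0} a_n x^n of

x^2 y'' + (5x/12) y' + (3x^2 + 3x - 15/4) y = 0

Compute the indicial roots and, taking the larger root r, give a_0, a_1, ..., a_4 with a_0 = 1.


Write in Frobenius form y'' + (p(x)/x) y' + (q(x)/x^2) y = 0:
  p(x) = 5/12,  q(x) = 3x^2 + 3x - 15/4.
Indicial equation: r(r-1) + (5/12) r + (-15/4) = 0 -> roots r_1 = 9/4, r_2 = -5/3.
Take r = r_1 = 9/4. Let y(x) = x^r sum_{n>=0} a_n x^n with a_0 = 1.
Substitute y = x^r sum a_n x^n and match x^{r+n}. The recurrence is
  D(n) a_n + 3 a_{n-1} + 3 a_{n-2} = 0,  where D(n) = (r+n)(r+n-1) + (5/12)(r+n) + (-15/4).
  a_n = [-3 a_{n-1} - 3 a_{n-2}] / D(n).
Since the indicial polynomial factors as (r - r_1)(r - r_2), D(n) = (r_1 + n - r_1)(r_1 + n - r_2) = n(n + 47/12).
Evaluating step by step (a_0 = 1):
  n = 1: D(1) = 1(1 + 47/12) = 59/12; numerator = -3(1) = -3; a_1 = (-3)/(59/12) = -36/59
  n = 2: D(2) = 2(2 + 47/12) = 71/6; numerator = -3(-36/59) - 3(1) = -69/59; a_2 = (-69/59)/(71/6) = -414/4189
  n = 3: D(3) = 3(3 + 47/12) = 83/4; numerator = -3(-414/4189) - 3(-36/59) = 8910/4189; a_3 = (8910/4189)/(83/4) = 35640/347687
  n = 4: D(4) = 4(4 + 47/12) = 95/3; numerator = -3(35640/347687) - 3(-414/4189) = -54/4897; a_4 = (-54/4897)/(95/3) = -162/465215

r = 9/4; a_0 = 1; a_1 = -36/59; a_2 = -414/4189; a_3 = 35640/347687; a_4 = -162/465215
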